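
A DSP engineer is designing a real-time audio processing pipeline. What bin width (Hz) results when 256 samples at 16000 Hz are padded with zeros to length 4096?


Frequency resolution after zero-padding:
N_padded = 256 * 16 = 4096
df = fs / N_padded
   = 16000 / 4096
   = 3.9062 Hz

3.9062 Hz


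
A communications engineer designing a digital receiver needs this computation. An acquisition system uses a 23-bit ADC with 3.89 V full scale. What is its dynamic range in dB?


Dynamic range from full-scale to LSB:
V_min = V_max / 2^bits = 3.89 / 2^23
DR = 20 * log10(V_max / V_min)
   = 20 * log10(2^23)
   = 20 * 23 * log10(2)
   = 138.47 dB

138.47 dB


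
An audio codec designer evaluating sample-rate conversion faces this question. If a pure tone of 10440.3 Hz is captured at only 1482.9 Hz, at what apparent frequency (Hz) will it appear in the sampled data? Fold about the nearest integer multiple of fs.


Compute the nearest integer multiple of fs to the signal:
n = round(10440.3 / 1482.9) = 7
f_alias = |10440.3 - 7 * 1482.9|
        = |10440.3 - 10380.3|
        = 60.0 Hz

60.0


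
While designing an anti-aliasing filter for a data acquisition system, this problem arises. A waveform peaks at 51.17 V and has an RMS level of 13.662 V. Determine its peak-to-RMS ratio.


Crest factor is the ratio of peak to RMS:
CF = V_peak / V_rms
   = 51.17 / 13.662
   = 3.7454

3.7454


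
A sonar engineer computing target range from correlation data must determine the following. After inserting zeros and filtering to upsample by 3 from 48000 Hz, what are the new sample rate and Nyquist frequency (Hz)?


Step 1 — output sample rate after interpolation by L:
fs_out = L * fs_in = 3 * 48000 = 144000 Hz

Step 2 — Nyquist frequency of the output stream:
f_Nyq = fs_out / 2 = 144000 / 2 = 72000.0 Hz

fs_out = 144000 Hz; f_Nyquist = 72000.0 Hz


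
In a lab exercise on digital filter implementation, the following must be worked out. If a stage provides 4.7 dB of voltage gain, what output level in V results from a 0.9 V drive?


Output voltage from dB gain:
V_out = V_in * 10^(gain_dB / 20)
      = 0.9 * 10^(4.7 / 20)
      = 0.9 * 1.717908
      = 1.5461 V

1.5461 V


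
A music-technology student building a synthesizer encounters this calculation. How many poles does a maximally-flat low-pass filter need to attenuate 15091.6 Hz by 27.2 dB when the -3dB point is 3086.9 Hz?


Butterworth filter order formula:
n = log10(10^(A/10) - 1) / (2 * log10(f_stop/f_pass))
10^(27.2/10) - 1 = 523.8075
f_stop/f_pass = 15091.6 / 3086.9 = 4.8889
n = 1.9727 -> ceil = 2

2


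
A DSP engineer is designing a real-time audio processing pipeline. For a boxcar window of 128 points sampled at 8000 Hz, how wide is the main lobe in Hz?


Main lobe width for a rectangular window:
Width = 2 * fs / N
      = 2 * 8000 / 128
      = 16000 / 128
      = 125.0 Hz

125.0 Hz


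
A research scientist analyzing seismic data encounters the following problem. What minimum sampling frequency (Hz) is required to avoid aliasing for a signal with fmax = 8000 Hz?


The Nyquist rate is twice the maximum frequency component.
fs_min = 2 * fmax
      = 2 * 8000
      = 16000 Hz

16000


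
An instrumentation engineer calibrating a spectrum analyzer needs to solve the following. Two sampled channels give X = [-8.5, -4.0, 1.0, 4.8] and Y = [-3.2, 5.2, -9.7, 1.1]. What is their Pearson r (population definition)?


Pearson correlation coefficient (population):
r = cov(X,Y) / (std(X) * std(Y))
Mean X = -1.675, Mean Y = -1.65
Cov(X,Y) = -2.26875
Std(X) = 5.026617, Std(Y) = 5.51566
r = -0.0818

-0.0818


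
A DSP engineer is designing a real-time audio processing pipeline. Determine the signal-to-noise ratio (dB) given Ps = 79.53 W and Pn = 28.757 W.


SNR in decibels:
SNR = 10 * log10(Ps / Pn)
    = 10 * log10(79.53 / 28.757)
    = 10 * log10(2.7656)
    = 10 * 0.4418
    = 4.42 dB

4.42 dB


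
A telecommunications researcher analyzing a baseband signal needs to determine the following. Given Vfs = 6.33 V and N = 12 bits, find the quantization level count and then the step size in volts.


Step 1 — number of quantization levels:
L = 2^N = 2^12 = 4096

Step 2 — LSB step size:
delta = Vfs / L
      = 6.33 / 4096
      = 0.00154541 V

Levels = 4096; step size = 0.00154541 V


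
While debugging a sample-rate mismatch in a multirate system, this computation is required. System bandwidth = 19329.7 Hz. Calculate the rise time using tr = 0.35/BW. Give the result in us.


Rise time from bandwidth relationship:
tr = 0.35 / BW
   = 0.35 / 19329.7
   = 1.810685112e-05 s
   = 18.1069 us

18.1069 us


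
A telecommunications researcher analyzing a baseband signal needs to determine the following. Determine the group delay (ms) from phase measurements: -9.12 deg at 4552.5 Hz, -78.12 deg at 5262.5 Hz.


Group delay from phase difference:
tau = -d(phi)/d(omega)
d(phi) = -69.0 deg = -1.204277 rad
d(omega) = 2*pi*(5262.5 - 4552.5) = 4461.0616 rad/s
tau = -(-1.204277) / 4461.0616
    = 0.27 ms

0.27 ms


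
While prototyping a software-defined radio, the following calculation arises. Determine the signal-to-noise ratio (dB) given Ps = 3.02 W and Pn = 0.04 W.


SNR in decibels:
SNR = 10 * log10(Ps / Pn)
    = 10 * log10(3.02 / 0.04)
    = 10 * log10(75.5)
    = 10 * 1.8779
    = 18.78 dB

18.78 dB


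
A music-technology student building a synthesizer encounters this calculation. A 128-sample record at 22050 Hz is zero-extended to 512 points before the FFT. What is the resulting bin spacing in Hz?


Frequency resolution after zero-padding:
N_padded = 128 * 4 = 512
df = fs / N_padded
   = 22050 / 512
   = 43.0664 Hz

43.0664 Hz


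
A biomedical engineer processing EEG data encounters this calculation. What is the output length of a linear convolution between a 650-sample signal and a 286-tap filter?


Linear convolution output length:
L = N + M - 1
  = 650 + 286 - 1
  = 935 samples

935


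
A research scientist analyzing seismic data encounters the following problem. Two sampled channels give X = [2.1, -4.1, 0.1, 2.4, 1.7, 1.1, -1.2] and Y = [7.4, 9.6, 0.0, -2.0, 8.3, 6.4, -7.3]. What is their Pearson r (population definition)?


Pearson correlation coefficient (population):
r = cov(X,Y) / (std(X) * std(Y))
Mean X = 0.3, Mean Y = 3.2
Cov(X,Y) = -0.775714
Std(X) = 2.134747, Std(Y) = 5.884362
r = -0.0618

-0.0618


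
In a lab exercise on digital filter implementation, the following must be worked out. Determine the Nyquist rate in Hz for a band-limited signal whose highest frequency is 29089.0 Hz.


The Nyquist rate is twice the maximum frequency component.
fs_min = 2 * fmax
      = 2 * 29089.0
      = 58178.0 Hz

58178.0


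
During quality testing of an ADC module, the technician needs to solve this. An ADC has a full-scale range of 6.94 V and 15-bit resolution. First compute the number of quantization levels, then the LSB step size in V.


Step 1 — number of quantization levels:
L = 2^N = 2^15 = 32768

Step 2 — LSB step size:
delta = Vfs / L
      = 6.94 / 32768
      = 0.00021179 V

Levels = 32768; step size = 0.00021179 V


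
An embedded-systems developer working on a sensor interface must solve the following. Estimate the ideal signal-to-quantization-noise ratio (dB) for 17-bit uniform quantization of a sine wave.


Theoretical SNR for a full-scale sinusoid:
SNR = 6.02 * N + 1.76
    = 6.02 * 17 + 1.76
    = 102.34 + 1.76
    = 104.1 dB

104.1 dB


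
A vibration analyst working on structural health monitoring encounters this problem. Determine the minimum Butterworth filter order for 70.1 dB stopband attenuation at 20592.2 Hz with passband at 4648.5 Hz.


Butterworth filter order formula:
n = log10(10^(A/10) - 1) / (2 * log10(f_stop/f_pass))
10^(70.1/10) - 1 = 10232928.9228
f_stop/f_pass = 20592.2 / 4648.5 = 4.4299
n = 5.4224 -> ceil = 6

6


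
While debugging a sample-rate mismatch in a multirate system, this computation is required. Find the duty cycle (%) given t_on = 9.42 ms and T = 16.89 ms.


Duty cycle as a percentage:
DC = (t_on / T) * 100
   = (9.42 / 16.89) * 100
   = 0.557726 * 100
   = 55.77 %

55.77 %


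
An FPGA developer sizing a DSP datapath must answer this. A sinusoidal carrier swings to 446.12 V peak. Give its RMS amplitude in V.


RMS voltage for a sinusoidal waveform:
V_rms = V_peak / sqrt(2)
      = 446.12 / 1.414214
      = 315.454 V

315.454 V


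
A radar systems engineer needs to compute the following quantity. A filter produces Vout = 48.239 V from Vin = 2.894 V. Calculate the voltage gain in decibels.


Voltage gain in dB:
G = 20 * log10(Vout / Vin)
  = 20 * log10(48.239 / 2.894)
  = 20 * log10(16.668625)
  = 20 * 1.2219
  = 24.44 dB

24.44 dB


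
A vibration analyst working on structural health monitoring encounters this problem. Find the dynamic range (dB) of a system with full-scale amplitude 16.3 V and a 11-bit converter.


Dynamic range from full-scale to LSB:
V_min = V_max / 2^bits = 16.3 / 2^11
DR = 20 * log10(V_max / V_min)
   = 20 * log10(2^11)
   = 20 * 11 * log10(2)
   = 66.23 dB

66.23 dB


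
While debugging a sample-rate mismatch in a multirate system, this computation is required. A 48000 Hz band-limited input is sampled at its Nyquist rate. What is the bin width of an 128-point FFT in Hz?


Step 1 — Nyquist sampling rate:
fs = 2 * fmax = 2 * 48000 = 96000 Hz

Step 2 — DFT bin spacing:
df = fs / N = 96000 / 128 = 750.0 Hz

750.0 Hz


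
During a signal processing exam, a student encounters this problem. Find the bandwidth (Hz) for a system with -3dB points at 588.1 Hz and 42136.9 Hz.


Bandwidth is the difference of -3dB frequencies:
BW = f_high - f_low
   = 42136.9 - 588.1
   = 41548.8 Hz

41548.8 Hz


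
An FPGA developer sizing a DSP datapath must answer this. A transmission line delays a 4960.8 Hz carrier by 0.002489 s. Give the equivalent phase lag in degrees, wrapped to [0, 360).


Phase shift from frequency and time delay:
phi = 360 * f * t_delay
    = 360 * 4960.8 * 0.002489
    = 4445.08 degrees
    mod 360 = 125.08 degrees

125.08 degrees


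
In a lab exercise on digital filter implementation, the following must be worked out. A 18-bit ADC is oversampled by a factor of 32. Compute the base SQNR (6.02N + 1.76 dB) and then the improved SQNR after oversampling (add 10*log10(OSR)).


Step 1 — baseline SQNR at Nyquist:
SQNR_base = 6.02*N + 1.76
          = 6.02*18 + 1.76
          = 110.12 dB

Step 2 — oversampling processing gain:
G = 10*log10(OSR) = 10*log10(32) = 15.05 dB

Step 3 — total:
SQNR_total = 110.12 + 15.05 = 125.17 dB

Base SQNR = 110.12 dB; oversampled SQNR = 125.17 dB


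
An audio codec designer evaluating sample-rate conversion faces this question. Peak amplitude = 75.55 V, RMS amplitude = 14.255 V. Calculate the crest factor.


Crest factor is the ratio of peak to RMS:
CF = V_peak / V_rms
   = 75.55 / 14.255
   = 5.2999

5.2999


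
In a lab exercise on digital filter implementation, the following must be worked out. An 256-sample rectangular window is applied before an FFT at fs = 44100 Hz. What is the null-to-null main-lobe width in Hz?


Main lobe width for a rectangular window:
Width = 2 * fs / N
      = 2 * 44100 / 256
      = 88200 / 256
      = 344.531 Hz

344.531 Hz


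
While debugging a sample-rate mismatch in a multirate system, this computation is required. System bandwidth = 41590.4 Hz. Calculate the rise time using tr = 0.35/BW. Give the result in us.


Rise time from bandwidth relationship:
tr = 0.35 / BW
   = 0.35 / 41590.4
   = 8.415403555e-06 s
   = 8.4154 us

8.4154 us


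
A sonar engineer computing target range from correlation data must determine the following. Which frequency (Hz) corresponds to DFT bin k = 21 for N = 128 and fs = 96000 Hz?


Frequency of DFT bin k:
f_k = k * fs / N
    = 21 * 96000 / 128
    = 2016000 / 128
    = 15750.0 Hz

15750.0 Hz


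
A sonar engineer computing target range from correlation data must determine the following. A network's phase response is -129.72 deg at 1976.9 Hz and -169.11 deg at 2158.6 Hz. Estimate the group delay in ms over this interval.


Group delay from phase difference:
tau = -d(phi)/d(omega)
d(phi) = -39.39 deg = -0.687485 rad
d(omega) = 2*pi*(2158.6 - 1976.9) = 1141.6548 rad/s
tau = -(-0.687485) / 1141.6548
    = 0.6022 ms

0.6022 ms


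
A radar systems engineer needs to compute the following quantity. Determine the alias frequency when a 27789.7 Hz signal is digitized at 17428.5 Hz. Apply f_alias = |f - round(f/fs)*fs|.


Compute the nearest integer multiple of fs to the signal:
n = round(27789.7 / 17428.5) = 2
f_alias = |27789.7 - 2 * 17428.5|
        = |27789.7 - 34857.0|
        = 7067.3 Hz

7067.3


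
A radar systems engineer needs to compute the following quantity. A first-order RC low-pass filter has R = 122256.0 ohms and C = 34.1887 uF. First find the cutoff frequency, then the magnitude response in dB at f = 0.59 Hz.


Step 1 — cutoff frequency:
fc = 1 / (2*pi*R*C)
C = 34.1887 uF = 3.41887e-05 F
fc = 1 / (2*pi*122256.0*3.41887e-05)
   = 0.0380774 Hz

Step 2 — magnitude at f = 0.59 Hz:
|H(f)| = 1 / sqrt(1 + (f/fc)^2)
f/fc = 0.59 / 0.0380774 = 15.494755
|H| = 1 / sqrt(1 + 240.087433) = 0.064404
|H|_dB = 20*log10(0.064404) = -23.82 dB

fc = 0.0380774 Hz; |H(0.59 Hz)| = -23.82 dB


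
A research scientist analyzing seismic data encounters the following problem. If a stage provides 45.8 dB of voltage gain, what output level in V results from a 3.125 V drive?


Output voltage from dB gain:
V_out = V_in * 10^(gain_dB / 20)
      = 3.125 * 10^(45.8 / 20)
      = 3.125 * 194.98446
      = 609.3264 V

609.3264 V


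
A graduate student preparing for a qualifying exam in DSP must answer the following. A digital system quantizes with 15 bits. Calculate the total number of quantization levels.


Number of quantization levels = 2^N
= 2^15
= 32768

32768


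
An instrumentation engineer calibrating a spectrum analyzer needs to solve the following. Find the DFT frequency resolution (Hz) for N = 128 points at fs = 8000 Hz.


DFT frequency resolution:
df = fs / N
   = 8000 / 128
   = 62.5 Hz

62.5 Hz


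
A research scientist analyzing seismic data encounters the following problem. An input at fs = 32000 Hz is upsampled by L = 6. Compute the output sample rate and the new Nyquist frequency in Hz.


Step 1 — output sample rate after interpolation by L:
fs_out = L * fs_in = 6 * 32000 = 192000 Hz

Step 2 — Nyquist frequency of the output stream:
f_Nyq = fs_out / 2 = 192000 / 2 = 96000.0 Hz

fs_out = 192000 Hz; f_Nyquist = 96000.0 Hz


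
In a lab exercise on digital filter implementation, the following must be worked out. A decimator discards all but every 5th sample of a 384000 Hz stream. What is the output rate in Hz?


Decimation reduces the sample rate:
fs_out = fs_in / M
       = 384000 / 5
       = 76800.0 Hz

76800.0 Hz


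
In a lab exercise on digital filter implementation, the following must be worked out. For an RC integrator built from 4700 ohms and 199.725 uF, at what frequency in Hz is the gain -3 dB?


Cutoff frequency of a first-order RC filter:
fc = 1 / (2 * pi * R * C)
C = 199.725 uF = 0.000199725 F
fc = 1 / (2 * pi * 4700 * 0.000199725)
   = 1 / 5.8980731717393
   = 0.169547 Hz

0.169547 Hz


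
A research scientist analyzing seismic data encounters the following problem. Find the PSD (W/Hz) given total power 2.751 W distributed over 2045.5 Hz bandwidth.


Power spectral density:
PSD = P / BW
    = 2.751 / 2045.5
    = 0.0013449 W/Hz

0.0013449 W/Hz


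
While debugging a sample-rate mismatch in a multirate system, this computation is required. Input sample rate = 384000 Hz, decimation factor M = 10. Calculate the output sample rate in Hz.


Decimation reduces the sample rate:
fs_out = fs_in / M
       = 384000 / 10
       = 38400.0 Hz

38400.0 Hz


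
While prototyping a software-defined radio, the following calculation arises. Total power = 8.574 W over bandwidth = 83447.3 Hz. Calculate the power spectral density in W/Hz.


Power spectral density:
PSD = P / BW
    = 8.574 / 83447.3
    = 0.00010275 W/Hz

0.00010275 W/Hz


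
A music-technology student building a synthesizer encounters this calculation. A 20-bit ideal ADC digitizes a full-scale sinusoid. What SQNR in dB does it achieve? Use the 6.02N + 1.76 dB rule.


Theoretical SNR for a full-scale sinusoid:
SNR = 6.02 * N + 1.76
    = 6.02 * 20 + 1.76
    = 120.4 + 1.76
    = 122.16 dB

122.16 dB


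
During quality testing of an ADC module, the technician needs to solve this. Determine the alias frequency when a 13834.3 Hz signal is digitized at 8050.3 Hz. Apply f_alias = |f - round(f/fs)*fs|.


Compute the nearest integer multiple of fs to the signal:
n = round(13834.3 / 8050.3) = 2
f_alias = |13834.3 - 2 * 8050.3|
        = |13834.3 - 16100.6|
        = 2266.3 Hz

2266.3


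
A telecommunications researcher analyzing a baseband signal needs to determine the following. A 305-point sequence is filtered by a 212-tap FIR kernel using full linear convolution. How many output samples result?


Linear convolution output length:
L = N + M - 1
  = 305 + 212 - 1
  = 516 samples

516


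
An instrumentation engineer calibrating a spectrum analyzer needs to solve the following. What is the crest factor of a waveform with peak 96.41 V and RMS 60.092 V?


Crest factor is the ratio of peak to RMS:
CF = V_peak / V_rms
   = 96.41 / 60.092
   = 1.6044

1.6044


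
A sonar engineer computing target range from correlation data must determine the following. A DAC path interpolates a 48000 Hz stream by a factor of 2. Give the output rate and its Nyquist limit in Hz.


Step 1 — output sample rate after interpolation by L:
fs_out = L * fs_in = 2 * 48000 = 96000 Hz

Step 2 — Nyquist frequency of the output stream:
f_Nyq = fs_out / 2 = 96000 / 2 = 48000.0 Hz

fs_out = 96000 Hz; f_Nyquist = 48000.0 Hz


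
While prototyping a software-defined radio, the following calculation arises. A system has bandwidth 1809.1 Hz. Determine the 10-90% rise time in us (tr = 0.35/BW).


Rise time from bandwidth relationship:
tr = 0.35 / BW
   = 0.35 / 1809.1
   = 0.0001934663645 s
   = 193.4664 us

193.4664 us


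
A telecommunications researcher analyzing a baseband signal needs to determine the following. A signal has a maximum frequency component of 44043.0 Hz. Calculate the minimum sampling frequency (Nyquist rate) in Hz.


The Nyquist rate is twice the maximum frequency component.
fs_min = 2 * fmax
      = 2 * 44043.0
      = 88086.0 Hz

88086.0


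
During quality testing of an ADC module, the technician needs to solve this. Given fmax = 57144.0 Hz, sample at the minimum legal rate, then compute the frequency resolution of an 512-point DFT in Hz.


Step 1 — Nyquist sampling rate:
fs = 2 * fmax = 2 * 57144.0 = 114288.0 Hz

Step 2 — DFT bin spacing:
df = fs / N = 114288.0 / 512 = 223.2188 Hz

223.2188 Hz


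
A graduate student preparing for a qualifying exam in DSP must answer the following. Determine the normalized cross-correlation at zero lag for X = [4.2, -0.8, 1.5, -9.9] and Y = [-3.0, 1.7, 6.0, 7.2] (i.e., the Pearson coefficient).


Pearson correlation coefficient (population):
r = cov(X,Y) / (std(X) * std(Y))
Mean X = -1.25, Mean Y = 2.975
Cov(X,Y) = -15.34125
Std(X) = 5.298349, Std(Y) = 4.010221
r = -0.722

-0.722


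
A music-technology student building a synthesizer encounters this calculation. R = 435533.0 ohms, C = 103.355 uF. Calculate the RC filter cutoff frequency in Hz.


Cutoff frequency of a first-order RC filter:
fc = 1 / (2 * pi * R * C)
C = 103.355 uF = 0.000103355 F
fc = 1 / (2 * pi * 435533.0 * 0.000103355)
   = 1 / 282.83452804233
   = 0.003536 Hz

0.003536 Hz


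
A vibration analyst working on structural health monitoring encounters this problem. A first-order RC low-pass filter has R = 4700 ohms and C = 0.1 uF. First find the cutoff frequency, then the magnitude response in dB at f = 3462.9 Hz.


Step 1 — cutoff frequency:
fc = 1 / (2*pi*R*C)
C = 0.1 uF = 1e-07 F
fc = 1 / (2*pi*4700*1e-07)
   = 338.628 Hz

Step 2 — magnitude at f = 3462.9 Hz:
|H(f)| = 1 / sqrt(1 + (f/fc)^2)
f/fc = 3462.9 / 338.628 = 10.226266
|H| = 1 / sqrt(1 + 104.576516) = 0.0973232
|H|_dB = 20*log10(0.0973232) = -20.24 dB

fc = 338.628 Hz; |H(3462.9 Hz)| = -20.24 dB


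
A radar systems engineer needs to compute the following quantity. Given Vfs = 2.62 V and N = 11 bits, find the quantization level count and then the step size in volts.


Step 1 — number of quantization levels:
L = 2^N = 2^11 = 2048

Step 2 — LSB step size:
delta = Vfs / L
      = 2.62 / 2048
      = 0.0012793 V

Levels = 2048; step size = 0.0012793 V


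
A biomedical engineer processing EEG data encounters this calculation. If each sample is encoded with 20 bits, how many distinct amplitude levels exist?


Number of quantization levels = 2^N
= 2^20
= 1048576

1048576


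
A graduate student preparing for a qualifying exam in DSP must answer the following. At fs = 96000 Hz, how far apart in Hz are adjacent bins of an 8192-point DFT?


DFT frequency resolution:
df = fs / N
   = 96000 / 8192
   = 11.7188 Hz

11.7188 Hz


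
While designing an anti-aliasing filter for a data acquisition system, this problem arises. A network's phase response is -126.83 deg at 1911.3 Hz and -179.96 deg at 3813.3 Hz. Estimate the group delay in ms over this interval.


Group delay from phase difference:
tau = -d(phi)/d(omega)
d(phi) = -53.13 deg = -0.927293 rad
d(omega) = 2*pi*(3813.3 - 1911.3) = 11950.6185 rad/s
tau = -(-0.927293) / 11950.6185
    = 0.0776 ms

0.0776 ms


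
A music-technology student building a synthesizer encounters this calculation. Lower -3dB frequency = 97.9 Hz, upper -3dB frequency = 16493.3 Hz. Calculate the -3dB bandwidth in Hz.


Bandwidth is the difference of -3dB frequencies:
BW = f_high - f_low
   = 16493.3 - 97.9
   = 16395.4 Hz

16395.4 Hz


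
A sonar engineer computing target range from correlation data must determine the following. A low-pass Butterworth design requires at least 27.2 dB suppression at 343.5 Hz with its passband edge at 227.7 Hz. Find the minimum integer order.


Butterworth filter order formula:
n = log10(10^(A/10) - 1) / (2 * log10(f_stop/f_pass))
10^(27.2/10) - 1 = 523.8075
f_stop/f_pass = 343.5 / 227.7 = 1.5086
n = 7.614 -> ceil = 8

8


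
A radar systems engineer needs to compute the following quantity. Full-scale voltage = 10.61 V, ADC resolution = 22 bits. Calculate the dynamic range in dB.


Dynamic range from full-scale to LSB:
V_min = V_max / 2^bits = 10.61 / 2^22
DR = 20 * log10(V_max / V_min)
   = 20 * log10(2^22)
   = 20 * 22 * log10(2)
   = 132.45 dB

132.45 dB


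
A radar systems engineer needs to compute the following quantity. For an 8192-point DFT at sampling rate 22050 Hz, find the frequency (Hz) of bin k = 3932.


Frequency of DFT bin k:
f_k = k * fs / N
    = 3932 * 22050 / 8192
    = 86700600 / 8192
    = 10583.569 Hz

10583.569 Hz


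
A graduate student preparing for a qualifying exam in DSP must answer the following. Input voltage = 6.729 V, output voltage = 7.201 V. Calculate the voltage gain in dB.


Voltage gain in dB:
G = 20 * log10(Vout / Vin)
  = 20 * log10(7.201 / 6.729)
  = 20 * log10(1.070144)
  = 20 * 0.029442
  = 0.59 dB

0.59 dB


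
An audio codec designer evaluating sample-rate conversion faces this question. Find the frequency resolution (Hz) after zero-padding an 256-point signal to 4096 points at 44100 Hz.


Frequency resolution after zero-padding:
N_padded = 256 * 16 = 4096
df = fs / N_padded
   = 44100 / 4096
   = 10.7666 Hz

10.7666 Hz


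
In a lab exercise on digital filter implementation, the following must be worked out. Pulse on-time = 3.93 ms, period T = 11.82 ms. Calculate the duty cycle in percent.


Duty cycle as a percentage:
DC = (t_on / T) * 100
   = (3.93 / 11.82) * 100
   = 0.332487 * 100
   = 33.25 %

33.25 %


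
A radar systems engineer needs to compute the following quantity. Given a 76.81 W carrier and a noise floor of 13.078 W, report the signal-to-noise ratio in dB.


SNR in decibels:
SNR = 10 * log10(Ps / Pn)
    = 10 * log10(76.81 / 13.078)
    = 10 * log10(5.8732)
    = 10 * 0.7689
    = 7.69 dB

7.69 dB


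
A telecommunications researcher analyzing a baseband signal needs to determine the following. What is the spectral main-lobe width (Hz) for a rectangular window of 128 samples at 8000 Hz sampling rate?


Main lobe width for a rectangular window:
Width = 2 * fs / N
      = 2 * 8000 / 128
      = 16000 / 128
      = 125.0 Hz

125.0 Hz


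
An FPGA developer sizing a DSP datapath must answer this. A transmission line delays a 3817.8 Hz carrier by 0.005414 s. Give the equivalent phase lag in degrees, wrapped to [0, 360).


Phase shift from frequency and time delay:
phi = 360 * f * t_delay
    = 360 * 3817.8 * 0.005414
    = 7441.04 degrees
    mod 360 = 241.04 degrees

241.04 degrees


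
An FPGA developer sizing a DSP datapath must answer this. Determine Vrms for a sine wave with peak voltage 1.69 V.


RMS voltage for a sinusoidal waveform:
V_rms = V_peak / sqrt(2)
      = 1.69 / 1.414214
      = 1.195 V

1.195 V


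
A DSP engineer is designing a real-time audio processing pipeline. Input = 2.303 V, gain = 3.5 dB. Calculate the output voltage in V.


Output voltage from dB gain:
V_out = V_in * 10^(gain_dB / 20)
      = 2.303 * 10^(3.5 / 20)
      = 2.303 * 1.496236
      = 3.4458 V

3.4458 V


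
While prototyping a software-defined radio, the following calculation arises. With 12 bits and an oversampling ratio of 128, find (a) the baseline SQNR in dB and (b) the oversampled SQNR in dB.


Step 1 — baseline SQNR at Nyquist:
SQNR_base = 6.02*N + 1.76
          = 6.02*12 + 1.76
          = 74.0 dB

Step 2 — oversampling processing gain:
G = 10*log10(OSR) = 10*log10(128) = 21.07 dB

Step 3 — total:
SQNR_total = 74.0 + 21.07 = 95.07 dB

Base SQNR = 74.0 dB; oversampled SQNR = 95.07 dB


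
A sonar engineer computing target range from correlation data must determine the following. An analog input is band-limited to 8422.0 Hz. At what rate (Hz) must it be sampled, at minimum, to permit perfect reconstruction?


The Nyquist rate is twice the maximum frequency component.
fs_min = 2 * fmax
      = 2 * 8422.0
      = 16844.0 Hz

16844.0


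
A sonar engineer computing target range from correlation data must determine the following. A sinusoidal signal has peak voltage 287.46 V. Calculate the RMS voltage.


RMS voltage for a sinusoidal waveform:
V_rms = V_peak / sqrt(2)
      = 287.46 / 1.414214
      = 203.265 V

203.265 V


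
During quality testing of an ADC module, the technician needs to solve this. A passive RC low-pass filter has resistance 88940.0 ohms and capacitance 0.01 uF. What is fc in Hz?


Cutoff frequency of a first-order RC filter:
fc = 1 / (2 * pi * R * C)
C = 0.01 uF = 1e-08 F
fc = 1 / (2 * pi * 88940.0 * 1e-08)
   = 1 / 0.0055882650122055
   = 178.946417 Hz

178.946417 Hz


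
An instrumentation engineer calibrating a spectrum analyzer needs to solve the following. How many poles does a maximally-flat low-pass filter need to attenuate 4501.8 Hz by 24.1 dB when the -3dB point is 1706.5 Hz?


Butterworth filter order formula:
n = log10(10^(A/10) - 1) / (2 * log10(f_stop/f_pass))
10^(24.1/10) - 1 = 256.0396
f_stop/f_pass = 4501.8 / 1706.5 = 2.638
n = 2.8583 -> ceil = 3

3


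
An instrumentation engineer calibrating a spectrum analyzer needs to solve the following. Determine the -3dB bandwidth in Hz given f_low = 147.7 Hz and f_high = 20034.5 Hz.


Bandwidth is the difference of -3dB frequencies:
BW = f_high - f_low
   = 20034.5 - 147.7
   = 19886.8 Hz

19886.8 Hz


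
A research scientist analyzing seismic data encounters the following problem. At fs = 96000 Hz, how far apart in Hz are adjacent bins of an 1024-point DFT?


DFT frequency resolution:
df = fs / N
   = 96000 / 1024
   = 93.75 Hz

93.75 Hz


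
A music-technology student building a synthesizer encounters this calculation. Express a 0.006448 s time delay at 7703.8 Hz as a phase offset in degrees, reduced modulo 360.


Phase shift from frequency and time delay:
phi = 360 * f * t_delay
    = 360 * 7703.8 * 0.006448
    = 17882.68 degrees
    mod 360 = 242.68 degrees

242.68 degrees


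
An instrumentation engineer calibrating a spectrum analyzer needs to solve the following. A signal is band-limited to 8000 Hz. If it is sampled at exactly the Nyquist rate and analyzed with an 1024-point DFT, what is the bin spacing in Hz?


Step 1 — Nyquist sampling rate:
fs = 2 * fmax = 2 * 8000 = 16000 Hz

Step 2 — DFT bin spacing:
df = fs / N = 16000 / 1024 = 15.625 Hz

15.625 Hz


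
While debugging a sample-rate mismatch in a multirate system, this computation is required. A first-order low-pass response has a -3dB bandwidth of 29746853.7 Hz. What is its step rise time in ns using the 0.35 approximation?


Rise time from bandwidth relationship:
tr = 0.35 / BW
   = 0.35 / 29746853.7
   = 1.176595023e-08 s
   = 11.766 ns

11.766 ns


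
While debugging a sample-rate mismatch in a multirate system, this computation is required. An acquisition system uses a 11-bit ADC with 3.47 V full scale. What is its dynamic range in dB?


Dynamic range from full-scale to LSB:
V_min = V_max / 2^bits = 3.47 / 2^11
DR = 20 * log10(V_max / V_min)
   = 20 * log10(2^11)
   = 20 * 11 * log10(2)
   = 66.23 dB

66.23 dB


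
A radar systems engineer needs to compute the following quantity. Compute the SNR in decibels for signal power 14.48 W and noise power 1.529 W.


SNR in decibels:
SNR = 10 * log10(Ps / Pn)
    = 10 * log10(14.48 / 1.529)
    = 10 * log10(9.4702)
    = 10 * 0.9764
    = 9.76 dB

9.76 dB


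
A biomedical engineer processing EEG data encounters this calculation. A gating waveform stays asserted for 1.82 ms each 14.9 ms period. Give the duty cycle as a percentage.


Duty cycle as a percentage:
DC = (t_on / T) * 100
   = (1.82 / 14.9) * 100
   = 0.122148 * 100
   = 12.21 %

12.21 %


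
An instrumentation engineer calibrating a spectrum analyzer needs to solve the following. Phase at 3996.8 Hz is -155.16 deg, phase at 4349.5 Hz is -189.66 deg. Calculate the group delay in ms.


Group delay from phase difference:
tau = -d(phi)/d(omega)
d(phi) = -34.5 deg = -0.602139 rad
d(omega) = 2*pi*(4349.5 - 3996.8) = 2216.0795 rad/s
tau = -(-0.602139) / 2216.0795
    = 0.2717 ms

0.2717 ms


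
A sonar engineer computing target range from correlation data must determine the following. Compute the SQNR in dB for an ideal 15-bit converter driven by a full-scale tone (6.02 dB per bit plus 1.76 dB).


Theoretical SNR for a full-scale sinusoid:
SNR = 6.02 * N + 1.76
    = 6.02 * 15 + 1.76
    = 90.3 + 1.76
    = 92.06 dB

92.06 dB


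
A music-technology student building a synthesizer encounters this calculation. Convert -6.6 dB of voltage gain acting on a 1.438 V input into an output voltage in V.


Output voltage from dB gain:
V_out = V_in * 10^(gain_dB / 20)
      = 1.438 * 10^(-6.6 / 20)
      = 1.438 * 0.467735
      = 0.6726 V

0.6726 V


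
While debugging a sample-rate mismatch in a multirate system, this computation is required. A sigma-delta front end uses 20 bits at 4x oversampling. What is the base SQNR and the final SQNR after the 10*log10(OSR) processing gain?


Step 1 — baseline SQNR at Nyquist:
SQNR_base = 6.02*N + 1.76
          = 6.02*20 + 1.76
          = 122.16 dB

Step 2 — oversampling processing gain:
G = 10*log10(OSR) = 10*log10(4) = 6.02 dB

Step 3 — total:
SQNR_total = 122.16 + 6.02 = 128.18 dB

Base SQNR = 122.16 dB; oversampled SQNR = 128.18 dB


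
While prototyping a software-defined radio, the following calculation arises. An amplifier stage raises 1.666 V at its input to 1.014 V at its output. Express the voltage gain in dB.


Voltage gain in dB:
G = 20 * log10(Vout / Vin)
  = 20 * log10(1.014 / 1.666)
  = 20 * log10(0.608643)
  = 20 * -0.215637
  = -4.31 dB

-4.31 dB


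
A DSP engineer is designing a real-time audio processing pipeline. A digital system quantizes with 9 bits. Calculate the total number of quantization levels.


Number of quantization levels = 2^N
= 2^9
= 512

512


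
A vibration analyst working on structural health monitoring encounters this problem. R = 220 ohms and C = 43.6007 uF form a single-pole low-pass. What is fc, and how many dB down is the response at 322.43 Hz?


Step 1 — cutoff frequency:
fc = 1 / (2*pi*R*C)
C = 43.6007 uF = 4.36007e-05 F
fc = 1 / (2*pi*220*4.36007e-05)
   = 16.5922 Hz

Step 2 — magnitude at f = 322.43 Hz:
|H(f)| = 1 / sqrt(1 + (f/fc)^2)
f/fc = 322.43 / 16.5922 = 19.432625
|H| = 1 / sqrt(1 + 377.626914) = 0.0513919
|H|_dB = 20*log10(0.0513919) = -25.78 dB

fc = 16.5922 Hz; |H(322.43 Hz)| = -25.78 dB


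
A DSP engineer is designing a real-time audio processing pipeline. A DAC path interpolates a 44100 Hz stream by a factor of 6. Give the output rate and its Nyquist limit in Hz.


Step 1 — output sample rate after interpolation by L:
fs_out = L * fs_in = 6 * 44100 = 264600 Hz

Step 2 — Nyquist frequency of the output stream:
f_Nyq = fs_out / 2 = 264600 / 2 = 132300.0 Hz

fs_out = 264600 Hz; f_Nyquist = 132300.0 Hz


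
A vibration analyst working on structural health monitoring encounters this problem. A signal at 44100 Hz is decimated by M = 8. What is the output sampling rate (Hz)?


Decimation reduces the sample rate:
fs_out = fs_in / M
       = 44100 / 8
       = 5512.5 Hz

5512.5 Hz


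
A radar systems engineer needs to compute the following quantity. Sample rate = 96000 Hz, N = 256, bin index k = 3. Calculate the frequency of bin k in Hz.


Frequency of DFT bin k:
f_k = k * fs / N
    = 3 * 96000 / 256
    = 288000 / 256
    = 1125.0 Hz

1125.0 Hz


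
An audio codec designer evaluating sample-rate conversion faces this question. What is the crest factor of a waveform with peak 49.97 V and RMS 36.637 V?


Crest factor is the ratio of peak to RMS:
CF = V_peak / V_rms
   = 49.97 / 36.637
   = 1.3639

1.3639


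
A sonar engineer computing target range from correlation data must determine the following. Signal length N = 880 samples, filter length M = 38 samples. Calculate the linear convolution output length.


Linear convolution output length:
L = N + M - 1
  = 880 + 38 - 1
  = 917 samples

917


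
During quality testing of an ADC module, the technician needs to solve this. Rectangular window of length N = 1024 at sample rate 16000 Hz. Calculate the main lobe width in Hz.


Main lobe width for a rectangular window:
Width = 2 * fs / N
      = 2 * 16000 / 1024
      = 32000 / 1024
      = 31.25 Hz

31.25 Hz


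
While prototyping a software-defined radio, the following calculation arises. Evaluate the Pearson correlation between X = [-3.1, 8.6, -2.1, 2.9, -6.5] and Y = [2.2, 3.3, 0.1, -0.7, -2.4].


Pearson correlation coefficient (population):
r = cov(X,Y) / (std(X) * std(Y))
Mean X = -0.04, Mean Y = 0.5
Cov(X,Y) = 7.004
Std(X) = 5.265586, Std(Y) = 2.036664
r = 0.6531

0.6531


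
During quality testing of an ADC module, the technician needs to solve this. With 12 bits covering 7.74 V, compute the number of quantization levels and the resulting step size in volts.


Step 1 — number of quantization levels:
L = 2^N = 2^12 = 4096

Step 2 — LSB step size:
delta = Vfs / L
      = 7.74 / 4096
      = 0.00188965 V

Levels = 4096; step size = 0.00188965 V


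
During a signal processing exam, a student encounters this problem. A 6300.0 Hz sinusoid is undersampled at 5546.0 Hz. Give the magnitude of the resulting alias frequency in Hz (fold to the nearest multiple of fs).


Compute the nearest integer multiple of fs to the signal:
n = round(6300.0 / 5546.0) = 1
f_alias = |6300.0 - 1 * 5546.0|
        = |6300.0 - 5546.0|
        = 754.0 Hz

754.0


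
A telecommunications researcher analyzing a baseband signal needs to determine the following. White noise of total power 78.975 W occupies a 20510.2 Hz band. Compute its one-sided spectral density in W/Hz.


Power spectral density:
PSD = P / BW
    = 78.975 / 20510.2
    = 0.00385052 W/Hz

0.00385052 W/Hz


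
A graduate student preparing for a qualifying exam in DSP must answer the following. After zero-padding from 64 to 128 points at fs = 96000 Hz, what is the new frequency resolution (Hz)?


Frequency resolution after zero-padding:
N_padded = 64 * 2 = 128
df = fs / N_padded
   = 96000 / 128
   = 750.0 Hz

750.0 Hz


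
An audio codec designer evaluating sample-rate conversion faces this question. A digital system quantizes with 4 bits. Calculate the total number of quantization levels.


Number of quantization levels = 2^N
= 2^4
= 16

16


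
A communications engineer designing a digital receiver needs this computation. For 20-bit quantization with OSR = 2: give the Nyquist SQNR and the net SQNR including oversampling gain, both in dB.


Step 1 — baseline SQNR at Nyquist:
SQNR_base = 6.02*N + 1.76
          = 6.02*20 + 1.76
          = 122.16 dB

Step 2 — oversampling processing gain:
G = 10*log10(OSR) = 10*log10(2) = 3.01 dB

Step 3 — total:
SQNR_total = 122.16 + 3.01 = 125.17 dB

Base SQNR = 122.16 dB; oversampled SQNR = 125.17 dB


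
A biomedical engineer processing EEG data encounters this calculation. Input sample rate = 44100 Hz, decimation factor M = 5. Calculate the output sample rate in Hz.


Decimation reduces the sample rate:
fs_out = fs_in / M
       = 44100 / 5
       = 8820.0 Hz

8820.0 Hz


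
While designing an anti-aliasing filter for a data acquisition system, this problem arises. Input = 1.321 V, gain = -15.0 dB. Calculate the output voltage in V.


Output voltage from dB gain:
V_out = V_in * 10^(gain_dB / 20)
      = 1.321 * 10^(-15.0 / 20)
      = 1.321 * 0.177828
      = 0.2349 V

0.2349 V


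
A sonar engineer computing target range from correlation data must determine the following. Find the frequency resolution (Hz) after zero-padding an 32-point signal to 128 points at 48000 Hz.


Frequency resolution after zero-padding:
N_padded = 32 * 4 = 128
df = fs / N_padded
   = 48000 / 128
   = 375.0 Hz

375.0 Hz


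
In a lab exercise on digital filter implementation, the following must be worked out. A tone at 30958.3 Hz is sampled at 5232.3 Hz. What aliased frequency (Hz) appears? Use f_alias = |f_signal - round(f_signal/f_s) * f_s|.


Compute the nearest integer multiple of fs to the signal:
n = round(30958.3 / 5232.3) = 6
f_alias = |30958.3 - 6 * 5232.3|
        = |30958.3 - 31393.8|
        = 435.5 Hz

435.5


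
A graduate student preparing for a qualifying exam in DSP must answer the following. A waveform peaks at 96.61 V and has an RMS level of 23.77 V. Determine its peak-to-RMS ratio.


Crest factor is the ratio of peak to RMS:
CF = V_peak / V_rms
   = 96.61 / 23.77
   = 4.0644

4.0644


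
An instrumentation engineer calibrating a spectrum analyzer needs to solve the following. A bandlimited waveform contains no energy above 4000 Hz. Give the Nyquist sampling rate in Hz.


The Nyquist rate is twice the maximum frequency component.
fs_min = 2 * fmax
      = 2 * 4000
      = 8000 Hz

8000


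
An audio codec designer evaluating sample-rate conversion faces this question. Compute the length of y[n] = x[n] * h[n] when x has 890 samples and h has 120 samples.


Linear convolution output length:
L = N + M - 1
  = 890 + 120 - 1
  = 1009 samples

1009


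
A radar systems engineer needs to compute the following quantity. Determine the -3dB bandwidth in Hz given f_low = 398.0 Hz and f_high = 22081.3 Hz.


Bandwidth is the difference of -3dB frequencies:
BW = f_high - f_low
   = 22081.3 - 398.0
   = 21683.3 Hz

21683.3 Hz


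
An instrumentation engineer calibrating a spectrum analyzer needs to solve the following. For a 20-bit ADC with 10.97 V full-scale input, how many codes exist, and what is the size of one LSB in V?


Step 1 — number of quantization levels:
L = 2^N = 2^20 = 1048576

Step 2 — LSB step size:
delta = Vfs / L
      = 10.97 / 1048576
      = 1.046e-05 V

Levels = 1048576; step size = 1.046e-05 V
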